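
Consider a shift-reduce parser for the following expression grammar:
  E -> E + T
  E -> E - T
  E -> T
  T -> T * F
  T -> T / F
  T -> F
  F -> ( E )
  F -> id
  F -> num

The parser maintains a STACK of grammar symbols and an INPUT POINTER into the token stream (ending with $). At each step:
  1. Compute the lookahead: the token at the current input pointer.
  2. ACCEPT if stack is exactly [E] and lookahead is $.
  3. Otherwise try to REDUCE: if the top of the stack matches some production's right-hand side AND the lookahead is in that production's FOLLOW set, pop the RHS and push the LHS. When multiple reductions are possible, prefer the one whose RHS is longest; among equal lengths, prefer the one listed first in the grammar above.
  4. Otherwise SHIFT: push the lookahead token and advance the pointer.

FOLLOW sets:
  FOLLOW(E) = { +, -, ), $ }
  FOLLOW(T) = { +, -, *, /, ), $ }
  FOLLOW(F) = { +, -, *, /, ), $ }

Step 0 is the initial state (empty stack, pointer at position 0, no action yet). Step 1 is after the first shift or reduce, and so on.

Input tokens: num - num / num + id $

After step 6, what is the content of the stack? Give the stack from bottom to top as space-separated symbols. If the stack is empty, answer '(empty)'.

Answer: E - num

Derivation:
Step 1: shift num. Stack=[num] ptr=1 lookahead=- remaining=[- num / num + id $]
Step 2: reduce F->num. Stack=[F] ptr=1 lookahead=- remaining=[- num / num + id $]
Step 3: reduce T->F. Stack=[T] ptr=1 lookahead=- remaining=[- num / num + id $]
Step 4: reduce E->T. Stack=[E] ptr=1 lookahead=- remaining=[- num / num + id $]
Step 5: shift -. Stack=[E -] ptr=2 lookahead=num remaining=[num / num + id $]
Step 6: shift num. Stack=[E - num] ptr=3 lookahead=/ remaining=[/ num + id $]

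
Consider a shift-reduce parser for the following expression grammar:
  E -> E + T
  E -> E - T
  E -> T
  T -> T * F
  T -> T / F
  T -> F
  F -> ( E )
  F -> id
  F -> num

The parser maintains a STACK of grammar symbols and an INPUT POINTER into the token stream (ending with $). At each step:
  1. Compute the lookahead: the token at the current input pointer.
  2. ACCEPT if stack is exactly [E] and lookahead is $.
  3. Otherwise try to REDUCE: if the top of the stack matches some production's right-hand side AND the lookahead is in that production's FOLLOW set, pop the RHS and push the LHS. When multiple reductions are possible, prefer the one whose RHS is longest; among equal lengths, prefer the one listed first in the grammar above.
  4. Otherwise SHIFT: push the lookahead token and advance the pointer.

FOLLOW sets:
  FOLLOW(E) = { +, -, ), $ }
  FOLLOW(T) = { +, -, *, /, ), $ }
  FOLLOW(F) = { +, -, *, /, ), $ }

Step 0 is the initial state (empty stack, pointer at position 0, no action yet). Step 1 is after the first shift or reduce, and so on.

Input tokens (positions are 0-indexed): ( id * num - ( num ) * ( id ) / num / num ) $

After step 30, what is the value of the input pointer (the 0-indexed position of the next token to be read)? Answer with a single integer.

Step 1: shift (. Stack=[(] ptr=1 lookahead=id remaining=[id * num - ( num ) * ( id ) / num / num ) $]
Step 2: shift id. Stack=[( id] ptr=2 lookahead=* remaining=[* num - ( num ) * ( id ) / num / num ) $]
Step 3: reduce F->id. Stack=[( F] ptr=2 lookahead=* remaining=[* num - ( num ) * ( id ) / num / num ) $]
Step 4: reduce T->F. Stack=[( T] ptr=2 lookahead=* remaining=[* num - ( num ) * ( id ) / num / num ) $]
Step 5: shift *. Stack=[( T *] ptr=3 lookahead=num remaining=[num - ( num ) * ( id ) / num / num ) $]
Step 6: shift num. Stack=[( T * num] ptr=4 lookahead=- remaining=[- ( num ) * ( id ) / num / num ) $]
Step 7: reduce F->num. Stack=[( T * F] ptr=4 lookahead=- remaining=[- ( num ) * ( id ) / num / num ) $]
Step 8: reduce T->T * F. Stack=[( T] ptr=4 lookahead=- remaining=[- ( num ) * ( id ) / num / num ) $]
Step 9: reduce E->T. Stack=[( E] ptr=4 lookahead=- remaining=[- ( num ) * ( id ) / num / num ) $]
Step 10: shift -. Stack=[( E -] ptr=5 lookahead=( remaining=[( num ) * ( id ) / num / num ) $]
Step 11: shift (. Stack=[( E - (] ptr=6 lookahead=num remaining=[num ) * ( id ) / num / num ) $]
Step 12: shift num. Stack=[( E - ( num] ptr=7 lookahead=) remaining=[) * ( id ) / num / num ) $]
Step 13: reduce F->num. Stack=[( E - ( F] ptr=7 lookahead=) remaining=[) * ( id ) / num / num ) $]
Step 14: reduce T->F. Stack=[( E - ( T] ptr=7 lookahead=) remaining=[) * ( id ) / num / num ) $]
Step 15: reduce E->T. Stack=[( E - ( E] ptr=7 lookahead=) remaining=[) * ( id ) / num / num ) $]
Step 16: shift ). Stack=[( E - ( E )] ptr=8 lookahead=* remaining=[* ( id ) / num / num ) $]
Step 17: reduce F->( E ). Stack=[( E - F] ptr=8 lookahead=* remaining=[* ( id ) / num / num ) $]
Step 18: reduce T->F. Stack=[( E - T] ptr=8 lookahead=* remaining=[* ( id ) / num / num ) $]
Step 19: shift *. Stack=[( E - T *] ptr=9 lookahead=( remaining=[( id ) / num / num ) $]
Step 20: shift (. Stack=[( E - T * (] ptr=10 lookahead=id remaining=[id ) / num / num ) $]
Step 21: shift id. Stack=[( E - T * ( id] ptr=11 lookahead=) remaining=[) / num / num ) $]
Step 22: reduce F->id. Stack=[( E - T * ( F] ptr=11 lookahead=) remaining=[) / num / num ) $]
Step 23: reduce T->F. Stack=[( E - T * ( T] ptr=11 lookahead=) remaining=[) / num / num ) $]
Step 24: reduce E->T. Stack=[( E - T * ( E] ptr=11 lookahead=) remaining=[) / num / num ) $]
Step 25: shift ). Stack=[( E - T * ( E )] ptr=12 lookahead=/ remaining=[/ num / num ) $]
Step 26: reduce F->( E ). Stack=[( E - T * F] ptr=12 lookahead=/ remaining=[/ num / num ) $]
Step 27: reduce T->T * F. Stack=[( E - T] ptr=12 lookahead=/ remaining=[/ num / num ) $]
Step 28: shift /. Stack=[( E - T /] ptr=13 lookahead=num remaining=[num / num ) $]
Step 29: shift num. Stack=[( E - T / num] ptr=14 lookahead=/ remaining=[/ num ) $]
Step 30: reduce F->num. Stack=[( E - T / F] ptr=14 lookahead=/ remaining=[/ num ) $]

Answer: 14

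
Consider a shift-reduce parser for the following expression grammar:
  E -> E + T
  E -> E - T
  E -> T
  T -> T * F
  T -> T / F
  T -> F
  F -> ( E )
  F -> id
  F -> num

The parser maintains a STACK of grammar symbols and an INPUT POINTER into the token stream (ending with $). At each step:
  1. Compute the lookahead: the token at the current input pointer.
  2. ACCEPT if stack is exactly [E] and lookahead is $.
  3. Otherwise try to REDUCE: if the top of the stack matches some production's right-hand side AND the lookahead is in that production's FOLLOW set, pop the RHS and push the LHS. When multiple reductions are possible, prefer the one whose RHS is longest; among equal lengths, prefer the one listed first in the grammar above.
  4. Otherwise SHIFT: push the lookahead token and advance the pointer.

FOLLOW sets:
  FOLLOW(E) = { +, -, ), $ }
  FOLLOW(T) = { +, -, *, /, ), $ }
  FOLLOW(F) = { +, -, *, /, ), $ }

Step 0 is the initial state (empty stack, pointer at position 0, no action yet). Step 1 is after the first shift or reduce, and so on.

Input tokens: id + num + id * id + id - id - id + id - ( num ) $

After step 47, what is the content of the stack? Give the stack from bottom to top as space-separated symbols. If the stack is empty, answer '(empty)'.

Answer: E - T

Derivation:
Step 1: shift id. Stack=[id] ptr=1 lookahead=+ remaining=[+ num + id * id + id - id - id + id - ( num ) $]
Step 2: reduce F->id. Stack=[F] ptr=1 lookahead=+ remaining=[+ num + id * id + id - id - id + id - ( num ) $]
Step 3: reduce T->F. Stack=[T] ptr=1 lookahead=+ remaining=[+ num + id * id + id - id - id + id - ( num ) $]
Step 4: reduce E->T. Stack=[E] ptr=1 lookahead=+ remaining=[+ num + id * id + id - id - id + id - ( num ) $]
Step 5: shift +. Stack=[E +] ptr=2 lookahead=num remaining=[num + id * id + id - id - id + id - ( num ) $]
Step 6: shift num. Stack=[E + num] ptr=3 lookahead=+ remaining=[+ id * id + id - id - id + id - ( num ) $]
Step 7: reduce F->num. Stack=[E + F] ptr=3 lookahead=+ remaining=[+ id * id + id - id - id + id - ( num ) $]
Step 8: reduce T->F. Stack=[E + T] ptr=3 lookahead=+ remaining=[+ id * id + id - id - id + id - ( num ) $]
Step 9: reduce E->E + T. Stack=[E] ptr=3 lookahead=+ remaining=[+ id * id + id - id - id + id - ( num ) $]
Step 10: shift +. Stack=[E +] ptr=4 lookahead=id remaining=[id * id + id - id - id + id - ( num ) $]
Step 11: shift id. Stack=[E + id] ptr=5 lookahead=* remaining=[* id + id - id - id + id - ( num ) $]
Step 12: reduce F->id. Stack=[E + F] ptr=5 lookahead=* remaining=[* id + id - id - id + id - ( num ) $]
Step 13: reduce T->F. Stack=[E + T] ptr=5 lookahead=* remaining=[* id + id - id - id + id - ( num ) $]
Step 14: shift *. Stack=[E + T *] ptr=6 lookahead=id remaining=[id + id - id - id + id - ( num ) $]
Step 15: shift id. Stack=[E + T * id] ptr=7 lookahead=+ remaining=[+ id - id - id + id - ( num ) $]
Step 16: reduce F->id. Stack=[E + T * F] ptr=7 lookahead=+ remaining=[+ id - id - id + id - ( num ) $]
Step 17: reduce T->T * F. Stack=[E + T] ptr=7 lookahead=+ remaining=[+ id - id - id + id - ( num ) $]
Step 18: reduce E->E + T. Stack=[E] ptr=7 lookahead=+ remaining=[+ id - id - id + id - ( num ) $]
Step 19: shift +. Stack=[E +] ptr=8 lookahead=id remaining=[id - id - id + id - ( num ) $]
Step 20: shift id. Stack=[E + id] ptr=9 lookahead=- remaining=[- id - id + id - ( num ) $]
Step 21: reduce F->id. Stack=[E + F] ptr=9 lookahead=- remaining=[- id - id + id - ( num ) $]
Step 22: reduce T->F. Stack=[E + T] ptr=9 lookahead=- remaining=[- id - id + id - ( num ) $]
Step 23: reduce E->E + T. Stack=[E] ptr=9 lookahead=- remaining=[- id - id + id - ( num ) $]
Step 24: shift -. Stack=[E -] ptr=10 lookahead=id remaining=[id - id + id - ( num ) $]
Step 25: shift id. Stack=[E - id] ptr=11 lookahead=- remaining=[- id + id - ( num ) $]
Step 26: reduce F->id. Stack=[E - F] ptr=11 lookahead=- remaining=[- id + id - ( num ) $]
Step 27: reduce T->F. Stack=[E - T] ptr=11 lookahead=- remaining=[- id + id - ( num ) $]
Step 28: reduce E->E - T. Stack=[E] ptr=11 lookahead=- remaining=[- id + id - ( num ) $]
Step 29: shift -. Stack=[E -] ptr=12 lookahead=id remaining=[id + id - ( num ) $]
Step 30: shift id. Stack=[E - id] ptr=13 lookahead=+ remaining=[+ id - ( num ) $]
Step 31: reduce F->id. Stack=[E - F] ptr=13 lookahead=+ remaining=[+ id - ( num ) $]
Step 32: reduce T->F. Stack=[E - T] ptr=13 lookahead=+ remaining=[+ id - ( num ) $]
Step 33: reduce E->E - T. Stack=[E] ptr=13 lookahead=+ remaining=[+ id - ( num ) $]
Step 34: shift +. Stack=[E +] ptr=14 lookahead=id remaining=[id - ( num ) $]
Step 35: shift id. Stack=[E + id] ptr=15 lookahead=- remaining=[- ( num ) $]
Step 36: reduce F->id. Stack=[E + F] ptr=15 lookahead=- remaining=[- ( num ) $]
Step 37: reduce T->F. Stack=[E + T] ptr=15 lookahead=- remaining=[- ( num ) $]
Step 38: reduce E->E + T. Stack=[E] ptr=15 lookahead=- remaining=[- ( num ) $]
Step 39: shift -. Stack=[E -] ptr=16 lookahead=( remaining=[( num ) $]
Step 40: shift (. Stack=[E - (] ptr=17 lookahead=num remaining=[num ) $]
Step 41: shift num. Stack=[E - ( num] ptr=18 lookahead=) remaining=[) $]
Step 42: reduce F->num. Stack=[E - ( F] ptr=18 lookahead=) remaining=[) $]
Step 43: reduce T->F. Stack=[E - ( T] ptr=18 lookahead=) remaining=[) $]
Step 44: reduce E->T. Stack=[E - ( E] ptr=18 lookahead=) remaining=[) $]
Step 45: shift ). Stack=[E - ( E )] ptr=19 lookahead=$ remaining=[$]
Step 46: reduce F->( E ). Stack=[E - F] ptr=19 lookahead=$ remaining=[$]
Step 47: reduce T->F. Stack=[E - T] ptr=19 lookahead=$ remaining=[$]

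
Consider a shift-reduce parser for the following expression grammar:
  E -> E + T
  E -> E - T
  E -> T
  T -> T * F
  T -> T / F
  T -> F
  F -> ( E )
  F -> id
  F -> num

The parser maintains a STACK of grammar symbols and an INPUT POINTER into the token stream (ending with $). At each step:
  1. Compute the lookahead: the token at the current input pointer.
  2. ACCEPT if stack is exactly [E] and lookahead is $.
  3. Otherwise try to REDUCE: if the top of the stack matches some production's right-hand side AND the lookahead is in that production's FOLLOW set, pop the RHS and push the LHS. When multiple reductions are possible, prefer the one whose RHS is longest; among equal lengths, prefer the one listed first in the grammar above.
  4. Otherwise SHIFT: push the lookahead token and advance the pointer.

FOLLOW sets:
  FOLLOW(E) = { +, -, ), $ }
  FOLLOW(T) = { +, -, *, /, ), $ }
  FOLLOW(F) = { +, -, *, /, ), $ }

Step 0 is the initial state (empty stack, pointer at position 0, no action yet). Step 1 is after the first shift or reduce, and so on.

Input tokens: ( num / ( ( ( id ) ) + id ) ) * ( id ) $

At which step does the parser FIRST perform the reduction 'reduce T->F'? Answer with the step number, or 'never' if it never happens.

Step 1: shift (. Stack=[(] ptr=1 lookahead=num remaining=[num / ( ( ( id ) ) + id ) ) * ( id ) $]
Step 2: shift num. Stack=[( num] ptr=2 lookahead=/ remaining=[/ ( ( ( id ) ) + id ) ) * ( id ) $]
Step 3: reduce F->num. Stack=[( F] ptr=2 lookahead=/ remaining=[/ ( ( ( id ) ) + id ) ) * ( id ) $]
Step 4: reduce T->F. Stack=[( T] ptr=2 lookahead=/ remaining=[/ ( ( ( id ) ) + id ) ) * ( id ) $]

Answer: 4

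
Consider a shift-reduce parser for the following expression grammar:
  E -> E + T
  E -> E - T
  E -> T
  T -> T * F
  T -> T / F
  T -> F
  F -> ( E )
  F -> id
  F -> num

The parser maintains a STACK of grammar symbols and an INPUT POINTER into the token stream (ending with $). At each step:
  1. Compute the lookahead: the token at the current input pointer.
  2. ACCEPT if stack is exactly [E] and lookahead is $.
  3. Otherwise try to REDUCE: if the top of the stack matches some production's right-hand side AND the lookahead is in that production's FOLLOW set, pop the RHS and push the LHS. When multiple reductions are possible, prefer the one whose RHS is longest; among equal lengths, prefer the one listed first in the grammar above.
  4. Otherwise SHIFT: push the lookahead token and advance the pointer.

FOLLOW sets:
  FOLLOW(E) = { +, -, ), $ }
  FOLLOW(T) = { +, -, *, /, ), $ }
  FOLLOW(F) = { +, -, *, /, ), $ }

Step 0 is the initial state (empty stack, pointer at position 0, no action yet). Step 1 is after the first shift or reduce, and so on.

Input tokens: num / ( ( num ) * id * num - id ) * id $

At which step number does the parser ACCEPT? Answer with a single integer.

Answer: 36

Derivation:
Step 1: shift num. Stack=[num] ptr=1 lookahead=/ remaining=[/ ( ( num ) * id * num - id ) * id $]
Step 2: reduce F->num. Stack=[F] ptr=1 lookahead=/ remaining=[/ ( ( num ) * id * num - id ) * id $]
Step 3: reduce T->F. Stack=[T] ptr=1 lookahead=/ remaining=[/ ( ( num ) * id * num - id ) * id $]
Step 4: shift /. Stack=[T /] ptr=2 lookahead=( remaining=[( ( num ) * id * num - id ) * id $]
Step 5: shift (. Stack=[T / (] ptr=3 lookahead=( remaining=[( num ) * id * num - id ) * id $]
Step 6: shift (. Stack=[T / ( (] ptr=4 lookahead=num remaining=[num ) * id * num - id ) * id $]
Step 7: shift num. Stack=[T / ( ( num] ptr=5 lookahead=) remaining=[) * id * num - id ) * id $]
Step 8: reduce F->num. Stack=[T / ( ( F] ptr=5 lookahead=) remaining=[) * id * num - id ) * id $]
Step 9: reduce T->F. Stack=[T / ( ( T] ptr=5 lookahead=) remaining=[) * id * num - id ) * id $]
Step 10: reduce E->T. Stack=[T / ( ( E] ptr=5 lookahead=) remaining=[) * id * num - id ) * id $]
Step 11: shift ). Stack=[T / ( ( E )] ptr=6 lookahead=* remaining=[* id * num - id ) * id $]
Step 12: reduce F->( E ). Stack=[T / ( F] ptr=6 lookahead=* remaining=[* id * num - id ) * id $]
Step 13: reduce T->F. Stack=[T / ( T] ptr=6 lookahead=* remaining=[* id * num - id ) * id $]
Step 14: shift *. Stack=[T / ( T *] ptr=7 lookahead=id remaining=[id * num - id ) * id $]
Step 15: shift id. Stack=[T / ( T * id] ptr=8 lookahead=* remaining=[* num - id ) * id $]
Step 16: reduce F->id. Stack=[T / ( T * F] ptr=8 lookahead=* remaining=[* num - id ) * id $]
Step 17: reduce T->T * F. Stack=[T / ( T] ptr=8 lookahead=* remaining=[* num - id ) * id $]
Step 18: shift *. Stack=[T / ( T *] ptr=9 lookahead=num remaining=[num - id ) * id $]
Step 19: shift num. Stack=[T / ( T * num] ptr=10 lookahead=- remaining=[- id ) * id $]
Step 20: reduce F->num. Stack=[T / ( T * F] ptr=10 lookahead=- remaining=[- id ) * id $]
Step 21: reduce T->T * F. Stack=[T / ( T] ptr=10 lookahead=- remaining=[- id ) * id $]
Step 22: reduce E->T. Stack=[T / ( E] ptr=10 lookahead=- remaining=[- id ) * id $]
Step 23: shift -. Stack=[T / ( E -] ptr=11 lookahead=id remaining=[id ) * id $]
Step 24: shift id. Stack=[T / ( E - id] ptr=12 lookahead=) remaining=[) * id $]
Step 25: reduce F->id. Stack=[T / ( E - F] ptr=12 lookahead=) remaining=[) * id $]
Step 26: reduce T->F. Stack=[T / ( E - T] ptr=12 lookahead=) remaining=[) * id $]
Step 27: reduce E->E - T. Stack=[T / ( E] ptr=12 lookahead=) remaining=[) * id $]
Step 28: shift ). Stack=[T / ( E )] ptr=13 lookahead=* remaining=[* id $]
Step 29: reduce F->( E ). Stack=[T / F] ptr=13 lookahead=* remaining=[* id $]
Step 30: reduce T->T / F. Stack=[T] ptr=13 lookahead=* remaining=[* id $]
Step 31: shift *. Stack=[T *] ptr=14 lookahead=id remaining=[id $]
Step 32: shift id. Stack=[T * id] ptr=15 lookahead=$ remaining=[$]
Step 33: reduce F->id. Stack=[T * F] ptr=15 lookahead=$ remaining=[$]
Step 34: reduce T->T * F. Stack=[T] ptr=15 lookahead=$ remaining=[$]
Step 35: reduce E->T. Stack=[E] ptr=15 lookahead=$ remaining=[$]
Step 36: accept. Stack=[E] ptr=15 lookahead=$ remaining=[$]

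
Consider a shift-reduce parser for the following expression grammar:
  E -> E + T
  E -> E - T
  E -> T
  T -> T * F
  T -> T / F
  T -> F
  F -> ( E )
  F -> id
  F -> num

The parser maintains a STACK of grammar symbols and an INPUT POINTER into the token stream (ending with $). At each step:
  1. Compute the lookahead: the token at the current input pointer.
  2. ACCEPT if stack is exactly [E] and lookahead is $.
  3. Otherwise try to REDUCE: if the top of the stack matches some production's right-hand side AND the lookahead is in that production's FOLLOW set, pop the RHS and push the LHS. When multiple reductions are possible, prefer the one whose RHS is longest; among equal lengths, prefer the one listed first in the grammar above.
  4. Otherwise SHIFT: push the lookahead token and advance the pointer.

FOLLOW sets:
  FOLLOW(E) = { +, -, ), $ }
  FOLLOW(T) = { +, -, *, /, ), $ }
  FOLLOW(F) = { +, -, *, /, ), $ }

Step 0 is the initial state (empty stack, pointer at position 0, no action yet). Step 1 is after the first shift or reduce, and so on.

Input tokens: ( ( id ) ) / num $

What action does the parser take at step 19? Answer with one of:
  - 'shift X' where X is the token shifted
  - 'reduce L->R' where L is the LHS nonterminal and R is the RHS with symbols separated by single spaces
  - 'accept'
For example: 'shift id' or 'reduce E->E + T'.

Step 1: shift (. Stack=[(] ptr=1 lookahead=( remaining=[( id ) ) / num $]
Step 2: shift (. Stack=[( (] ptr=2 lookahead=id remaining=[id ) ) / num $]
Step 3: shift id. Stack=[( ( id] ptr=3 lookahead=) remaining=[) ) / num $]
Step 4: reduce F->id. Stack=[( ( F] ptr=3 lookahead=) remaining=[) ) / num $]
Step 5: reduce T->F. Stack=[( ( T] ptr=3 lookahead=) remaining=[) ) / num $]
Step 6: reduce E->T. Stack=[( ( E] ptr=3 lookahead=) remaining=[) ) / num $]
Step 7: shift ). Stack=[( ( E )] ptr=4 lookahead=) remaining=[) / num $]
Step 8: reduce F->( E ). Stack=[( F] ptr=4 lookahead=) remaining=[) / num $]
Step 9: reduce T->F. Stack=[( T] ptr=4 lookahead=) remaining=[) / num $]
Step 10: reduce E->T. Stack=[( E] ptr=4 lookahead=) remaining=[) / num $]
Step 11: shift ). Stack=[( E )] ptr=5 lookahead=/ remaining=[/ num $]
Step 12: reduce F->( E ). Stack=[F] ptr=5 lookahead=/ remaining=[/ num $]
Step 13: reduce T->F. Stack=[T] ptr=5 lookahead=/ remaining=[/ num $]
Step 14: shift /. Stack=[T /] ptr=6 lookahead=num remaining=[num $]
Step 15: shift num. Stack=[T / num] ptr=7 lookahead=$ remaining=[$]
Step 16: reduce F->num. Stack=[T / F] ptr=7 lookahead=$ remaining=[$]
Step 17: reduce T->T / F. Stack=[T] ptr=7 lookahead=$ remaining=[$]
Step 18: reduce E->T. Stack=[E] ptr=7 lookahead=$ remaining=[$]
Step 19: accept. Stack=[E] ptr=7 lookahead=$ remaining=[$]

Answer: accept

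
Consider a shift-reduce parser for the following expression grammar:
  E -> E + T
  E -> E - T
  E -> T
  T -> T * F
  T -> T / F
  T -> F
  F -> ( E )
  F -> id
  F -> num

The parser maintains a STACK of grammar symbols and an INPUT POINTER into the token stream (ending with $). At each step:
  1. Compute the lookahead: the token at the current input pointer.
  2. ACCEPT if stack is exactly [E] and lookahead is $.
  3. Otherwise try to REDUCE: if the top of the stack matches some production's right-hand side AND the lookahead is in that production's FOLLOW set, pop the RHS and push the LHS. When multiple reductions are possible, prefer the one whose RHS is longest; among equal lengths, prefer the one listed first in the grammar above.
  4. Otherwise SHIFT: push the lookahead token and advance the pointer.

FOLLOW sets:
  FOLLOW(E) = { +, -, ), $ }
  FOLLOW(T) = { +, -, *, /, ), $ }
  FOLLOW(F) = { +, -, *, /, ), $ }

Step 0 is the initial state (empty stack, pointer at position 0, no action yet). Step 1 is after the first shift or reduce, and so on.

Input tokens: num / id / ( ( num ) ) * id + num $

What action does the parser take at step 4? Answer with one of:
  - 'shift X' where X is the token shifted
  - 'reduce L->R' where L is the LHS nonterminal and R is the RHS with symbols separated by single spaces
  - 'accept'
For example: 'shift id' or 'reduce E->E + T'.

Step 1: shift num. Stack=[num] ptr=1 lookahead=/ remaining=[/ id / ( ( num ) ) * id + num $]
Step 2: reduce F->num. Stack=[F] ptr=1 lookahead=/ remaining=[/ id / ( ( num ) ) * id + num $]
Step 3: reduce T->F. Stack=[T] ptr=1 lookahead=/ remaining=[/ id / ( ( num ) ) * id + num $]
Step 4: shift /. Stack=[T /] ptr=2 lookahead=id remaining=[id / ( ( num ) ) * id + num $]

Answer: shift /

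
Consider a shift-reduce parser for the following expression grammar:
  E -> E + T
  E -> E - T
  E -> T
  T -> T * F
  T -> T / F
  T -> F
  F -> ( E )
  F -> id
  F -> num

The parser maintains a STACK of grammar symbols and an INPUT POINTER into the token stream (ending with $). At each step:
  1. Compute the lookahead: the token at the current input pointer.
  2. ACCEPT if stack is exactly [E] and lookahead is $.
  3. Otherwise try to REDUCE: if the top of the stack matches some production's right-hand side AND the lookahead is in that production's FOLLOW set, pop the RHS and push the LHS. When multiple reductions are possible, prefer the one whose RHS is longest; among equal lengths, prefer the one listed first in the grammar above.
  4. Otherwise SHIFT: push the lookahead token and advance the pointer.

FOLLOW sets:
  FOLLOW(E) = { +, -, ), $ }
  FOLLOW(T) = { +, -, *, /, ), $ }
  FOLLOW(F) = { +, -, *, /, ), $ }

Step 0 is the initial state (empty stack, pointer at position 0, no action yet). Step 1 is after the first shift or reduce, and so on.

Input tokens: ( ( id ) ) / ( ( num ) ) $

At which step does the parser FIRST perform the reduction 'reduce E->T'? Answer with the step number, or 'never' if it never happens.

Step 1: shift (. Stack=[(] ptr=1 lookahead=( remaining=[( id ) ) / ( ( num ) ) $]
Step 2: shift (. Stack=[( (] ptr=2 lookahead=id remaining=[id ) ) / ( ( num ) ) $]
Step 3: shift id. Stack=[( ( id] ptr=3 lookahead=) remaining=[) ) / ( ( num ) ) $]
Step 4: reduce F->id. Stack=[( ( F] ptr=3 lookahead=) remaining=[) ) / ( ( num ) ) $]
Step 5: reduce T->F. Stack=[( ( T] ptr=3 lookahead=) remaining=[) ) / ( ( num ) ) $]
Step 6: reduce E->T. Stack=[( ( E] ptr=3 lookahead=) remaining=[) ) / ( ( num ) ) $]

Answer: 6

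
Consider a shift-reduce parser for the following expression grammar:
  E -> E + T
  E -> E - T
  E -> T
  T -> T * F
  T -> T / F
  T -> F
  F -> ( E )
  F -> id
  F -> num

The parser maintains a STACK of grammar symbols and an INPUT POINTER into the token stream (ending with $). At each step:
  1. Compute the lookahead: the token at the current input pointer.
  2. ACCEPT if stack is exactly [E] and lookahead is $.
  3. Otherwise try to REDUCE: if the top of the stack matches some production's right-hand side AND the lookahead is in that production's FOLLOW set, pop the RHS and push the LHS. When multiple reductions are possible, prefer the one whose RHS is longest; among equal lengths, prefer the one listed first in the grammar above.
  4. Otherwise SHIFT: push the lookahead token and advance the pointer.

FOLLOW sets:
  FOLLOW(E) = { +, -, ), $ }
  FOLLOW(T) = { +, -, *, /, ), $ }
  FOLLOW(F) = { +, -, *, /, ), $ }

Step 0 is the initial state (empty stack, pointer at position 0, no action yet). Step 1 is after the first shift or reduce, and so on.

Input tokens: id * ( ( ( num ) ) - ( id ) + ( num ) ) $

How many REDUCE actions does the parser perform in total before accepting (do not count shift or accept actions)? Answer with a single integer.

Step 1: shift id. Stack=[id] ptr=1 lookahead=* remaining=[* ( ( ( num ) ) - ( id ) + ( num ) ) $]
Step 2: reduce F->id. Stack=[F] ptr=1 lookahead=* remaining=[* ( ( ( num ) ) - ( id ) + ( num ) ) $]
Step 3: reduce T->F. Stack=[T] ptr=1 lookahead=* remaining=[* ( ( ( num ) ) - ( id ) + ( num ) ) $]
Step 4: shift *. Stack=[T *] ptr=2 lookahead=( remaining=[( ( ( num ) ) - ( id ) + ( num ) ) $]
Step 5: shift (. Stack=[T * (] ptr=3 lookahead=( remaining=[( ( num ) ) - ( id ) + ( num ) ) $]
Step 6: shift (. Stack=[T * ( (] ptr=4 lookahead=( remaining=[( num ) ) - ( id ) + ( num ) ) $]
Step 7: shift (. Stack=[T * ( ( (] ptr=5 lookahead=num remaining=[num ) ) - ( id ) + ( num ) ) $]
Step 8: shift num. Stack=[T * ( ( ( num] ptr=6 lookahead=) remaining=[) ) - ( id ) + ( num ) ) $]
Step 9: reduce F->num. Stack=[T * ( ( ( F] ptr=6 lookahead=) remaining=[) ) - ( id ) + ( num ) ) $]
Step 10: reduce T->F. Stack=[T * ( ( ( T] ptr=6 lookahead=) remaining=[) ) - ( id ) + ( num ) ) $]
Step 11: reduce E->T. Stack=[T * ( ( ( E] ptr=6 lookahead=) remaining=[) ) - ( id ) + ( num ) ) $]
Step 12: shift ). Stack=[T * ( ( ( E )] ptr=7 lookahead=) remaining=[) - ( id ) + ( num ) ) $]
Step 13: reduce F->( E ). Stack=[T * ( ( F] ptr=7 lookahead=) remaining=[) - ( id ) + ( num ) ) $]
Step 14: reduce T->F. Stack=[T * ( ( T] ptr=7 lookahead=) remaining=[) - ( id ) + ( num ) ) $]
Step 15: reduce E->T. Stack=[T * ( ( E] ptr=7 lookahead=) remaining=[) - ( id ) + ( num ) ) $]
Step 16: shift ). Stack=[T * ( ( E )] ptr=8 lookahead=- remaining=[- ( id ) + ( num ) ) $]
Step 17: reduce F->( E ). Stack=[T * ( F] ptr=8 lookahead=- remaining=[- ( id ) + ( num ) ) $]
Step 18: reduce T->F. Stack=[T * ( T] ptr=8 lookahead=- remaining=[- ( id ) + ( num ) ) $]
Step 19: reduce E->T. Stack=[T * ( E] ptr=8 lookahead=- remaining=[- ( id ) + ( num ) ) $]
Step 20: shift -. Stack=[T * ( E -] ptr=9 lookahead=( remaining=[( id ) + ( num ) ) $]
Step 21: shift (. Stack=[T * ( E - (] ptr=10 lookahead=id remaining=[id ) + ( num ) ) $]
Step 22: shift id. Stack=[T * ( E - ( id] ptr=11 lookahead=) remaining=[) + ( num ) ) $]
Step 23: reduce F->id. Stack=[T * ( E - ( F] ptr=11 lookahead=) remaining=[) + ( num ) ) $]
Step 24: reduce T->F. Stack=[T * ( E - ( T] ptr=11 lookahead=) remaining=[) + ( num ) ) $]
Step 25: reduce E->T. Stack=[T * ( E - ( E] ptr=11 lookahead=) remaining=[) + ( num ) ) $]
Step 26: shift ). Stack=[T * ( E - ( E )] ptr=12 lookahead=+ remaining=[+ ( num ) ) $]
Step 27: reduce F->( E ). Stack=[T * ( E - F] ptr=12 lookahead=+ remaining=[+ ( num ) ) $]
Step 28: reduce T->F. Stack=[T * ( E - T] ptr=12 lookahead=+ remaining=[+ ( num ) ) $]
Step 29: reduce E->E - T. Stack=[T * ( E] ptr=12 lookahead=+ remaining=[+ ( num ) ) $]
Step 30: shift +. Stack=[T * ( E +] ptr=13 lookahead=( remaining=[( num ) ) $]
Step 31: shift (. Stack=[T * ( E + (] ptr=14 lookahead=num remaining=[num ) ) $]
Step 32: shift num. Stack=[T * ( E + ( num] ptr=15 lookahead=) remaining=[) ) $]
Step 33: reduce F->num. Stack=[T * ( E + ( F] ptr=15 lookahead=) remaining=[) ) $]
Step 34: reduce T->F. Stack=[T * ( E + ( T] ptr=15 lookahead=) remaining=[) ) $]
Step 35: reduce E->T. Stack=[T * ( E + ( E] ptr=15 lookahead=) remaining=[) ) $]
Step 36: shift ). Stack=[T * ( E + ( E )] ptr=16 lookahead=) remaining=[) $]
Step 37: reduce F->( E ). Stack=[T * ( E + F] ptr=16 lookahead=) remaining=[) $]
Step 38: reduce T->F. Stack=[T * ( E + T] ptr=16 lookahead=) remaining=[) $]
Step 39: reduce E->E + T. Stack=[T * ( E] ptr=16 lookahead=) remaining=[) $]
Step 40: shift ). Stack=[T * ( E )] ptr=17 lookahead=$ remaining=[$]
Step 41: reduce F->( E ). Stack=[T * F] ptr=17 lookahead=$ remaining=[$]
Step 42: reduce T->T * F. Stack=[T] ptr=17 lookahead=$ remaining=[$]
Step 43: reduce E->T. Stack=[E] ptr=17 lookahead=$ remaining=[$]
Step 44: accept. Stack=[E] ptr=17 lookahead=$ remaining=[$]

Answer: 26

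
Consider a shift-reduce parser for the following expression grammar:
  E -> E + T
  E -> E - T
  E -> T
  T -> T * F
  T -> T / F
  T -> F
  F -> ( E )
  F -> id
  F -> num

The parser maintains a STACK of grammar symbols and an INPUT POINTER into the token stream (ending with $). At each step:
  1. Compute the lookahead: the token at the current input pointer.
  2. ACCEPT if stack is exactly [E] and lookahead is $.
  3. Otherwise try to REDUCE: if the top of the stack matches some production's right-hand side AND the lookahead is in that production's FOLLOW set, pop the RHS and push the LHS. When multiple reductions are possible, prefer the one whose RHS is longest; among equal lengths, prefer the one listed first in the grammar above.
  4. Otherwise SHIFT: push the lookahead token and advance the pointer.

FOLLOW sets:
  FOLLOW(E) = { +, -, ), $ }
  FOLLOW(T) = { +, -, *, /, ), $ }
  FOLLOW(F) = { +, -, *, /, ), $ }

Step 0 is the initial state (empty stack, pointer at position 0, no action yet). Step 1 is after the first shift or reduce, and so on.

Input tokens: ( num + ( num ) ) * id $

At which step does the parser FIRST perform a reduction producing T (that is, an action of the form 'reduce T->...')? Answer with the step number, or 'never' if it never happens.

Step 1: shift (. Stack=[(] ptr=1 lookahead=num remaining=[num + ( num ) ) * id $]
Step 2: shift num. Stack=[( num] ptr=2 lookahead=+ remaining=[+ ( num ) ) * id $]
Step 3: reduce F->num. Stack=[( F] ptr=2 lookahead=+ remaining=[+ ( num ) ) * id $]
Step 4: reduce T->F. Stack=[( T] ptr=2 lookahead=+ remaining=[+ ( num ) ) * id $]

Answer: 4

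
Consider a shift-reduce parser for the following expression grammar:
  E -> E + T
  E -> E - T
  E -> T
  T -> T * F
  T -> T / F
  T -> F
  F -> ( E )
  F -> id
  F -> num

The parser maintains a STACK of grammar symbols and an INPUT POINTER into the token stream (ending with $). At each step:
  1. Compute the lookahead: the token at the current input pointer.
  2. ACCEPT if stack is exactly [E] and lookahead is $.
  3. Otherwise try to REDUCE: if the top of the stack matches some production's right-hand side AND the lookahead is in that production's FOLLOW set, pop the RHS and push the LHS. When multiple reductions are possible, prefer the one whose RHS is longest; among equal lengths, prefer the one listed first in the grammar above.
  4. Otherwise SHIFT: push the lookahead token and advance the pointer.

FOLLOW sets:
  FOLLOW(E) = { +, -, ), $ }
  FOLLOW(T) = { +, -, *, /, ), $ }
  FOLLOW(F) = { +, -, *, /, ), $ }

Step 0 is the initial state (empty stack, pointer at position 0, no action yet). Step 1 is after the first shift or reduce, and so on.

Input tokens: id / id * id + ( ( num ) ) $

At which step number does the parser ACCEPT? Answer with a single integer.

Answer: 28

Derivation:
Step 1: shift id. Stack=[id] ptr=1 lookahead=/ remaining=[/ id * id + ( ( num ) ) $]
Step 2: reduce F->id. Stack=[F] ptr=1 lookahead=/ remaining=[/ id * id + ( ( num ) ) $]
Step 3: reduce T->F. Stack=[T] ptr=1 lookahead=/ remaining=[/ id * id + ( ( num ) ) $]
Step 4: shift /. Stack=[T /] ptr=2 lookahead=id remaining=[id * id + ( ( num ) ) $]
Step 5: shift id. Stack=[T / id] ptr=3 lookahead=* remaining=[* id + ( ( num ) ) $]
Step 6: reduce F->id. Stack=[T / F] ptr=3 lookahead=* remaining=[* id + ( ( num ) ) $]
Step 7: reduce T->T / F. Stack=[T] ptr=3 lookahead=* remaining=[* id + ( ( num ) ) $]
Step 8: shift *. Stack=[T *] ptr=4 lookahead=id remaining=[id + ( ( num ) ) $]
Step 9: shift id. Stack=[T * id] ptr=5 lookahead=+ remaining=[+ ( ( num ) ) $]
Step 10: reduce F->id. Stack=[T * F] ptr=5 lookahead=+ remaining=[+ ( ( num ) ) $]
Step 11: reduce T->T * F. Stack=[T] ptr=5 lookahead=+ remaining=[+ ( ( num ) ) $]
Step 12: reduce E->T. Stack=[E] ptr=5 lookahead=+ remaining=[+ ( ( num ) ) $]
Step 13: shift +. Stack=[E +] ptr=6 lookahead=( remaining=[( ( num ) ) $]
Step 14: shift (. Stack=[E + (] ptr=7 lookahead=( remaining=[( num ) ) $]
Step 15: shift (. Stack=[E + ( (] ptr=8 lookahead=num remaining=[num ) ) $]
Step 16: shift num. Stack=[E + ( ( num] ptr=9 lookahead=) remaining=[) ) $]
Step 17: reduce F->num. Stack=[E + ( ( F] ptr=9 lookahead=) remaining=[) ) $]
Step 18: reduce T->F. Stack=[E + ( ( T] ptr=9 lookahead=) remaining=[) ) $]
Step 19: reduce E->T. Stack=[E + ( ( E] ptr=9 lookahead=) remaining=[) ) $]
Step 20: shift ). Stack=[E + ( ( E )] ptr=10 lookahead=) remaining=[) $]
Step 21: reduce F->( E ). Stack=[E + ( F] ptr=10 lookahead=) remaining=[) $]
Step 22: reduce T->F. Stack=[E + ( T] ptr=10 lookahead=) remaining=[) $]
Step 23: reduce E->T. Stack=[E + ( E] ptr=10 lookahead=) remaining=[) $]
Step 24: shift ). Stack=[E + ( E )] ptr=11 lookahead=$ remaining=[$]
Step 25: reduce F->( E ). Stack=[E + F] ptr=11 lookahead=$ remaining=[$]
Step 26: reduce T->F. Stack=[E + T] ptr=11 lookahead=$ remaining=[$]
Step 27: reduce E->E + T. Stack=[E] ptr=11 lookahead=$ remaining=[$]
Step 28: accept. Stack=[E] ptr=11 lookahead=$ remaining=[$]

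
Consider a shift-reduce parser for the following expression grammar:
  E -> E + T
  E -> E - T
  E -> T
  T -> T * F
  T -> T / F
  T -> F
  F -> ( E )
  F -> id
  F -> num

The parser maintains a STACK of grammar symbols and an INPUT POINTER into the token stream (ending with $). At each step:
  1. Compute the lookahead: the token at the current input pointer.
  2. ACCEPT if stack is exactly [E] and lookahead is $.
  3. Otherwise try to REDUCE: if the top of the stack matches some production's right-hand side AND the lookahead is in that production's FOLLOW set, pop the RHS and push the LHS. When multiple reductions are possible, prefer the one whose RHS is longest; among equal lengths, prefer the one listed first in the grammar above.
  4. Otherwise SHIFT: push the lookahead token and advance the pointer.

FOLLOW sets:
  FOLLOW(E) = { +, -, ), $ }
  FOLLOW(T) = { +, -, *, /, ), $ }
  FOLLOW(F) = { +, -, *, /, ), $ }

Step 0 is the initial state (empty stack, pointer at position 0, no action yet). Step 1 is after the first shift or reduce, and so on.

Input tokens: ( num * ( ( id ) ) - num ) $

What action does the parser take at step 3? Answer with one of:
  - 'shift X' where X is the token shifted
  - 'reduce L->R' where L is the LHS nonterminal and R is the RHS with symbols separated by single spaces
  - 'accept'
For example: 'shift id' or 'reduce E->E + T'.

Answer: reduce F->num

Derivation:
Step 1: shift (. Stack=[(] ptr=1 lookahead=num remaining=[num * ( ( id ) ) - num ) $]
Step 2: shift num. Stack=[( num] ptr=2 lookahead=* remaining=[* ( ( id ) ) - num ) $]
Step 3: reduce F->num. Stack=[( F] ptr=2 lookahead=* remaining=[* ( ( id ) ) - num ) $]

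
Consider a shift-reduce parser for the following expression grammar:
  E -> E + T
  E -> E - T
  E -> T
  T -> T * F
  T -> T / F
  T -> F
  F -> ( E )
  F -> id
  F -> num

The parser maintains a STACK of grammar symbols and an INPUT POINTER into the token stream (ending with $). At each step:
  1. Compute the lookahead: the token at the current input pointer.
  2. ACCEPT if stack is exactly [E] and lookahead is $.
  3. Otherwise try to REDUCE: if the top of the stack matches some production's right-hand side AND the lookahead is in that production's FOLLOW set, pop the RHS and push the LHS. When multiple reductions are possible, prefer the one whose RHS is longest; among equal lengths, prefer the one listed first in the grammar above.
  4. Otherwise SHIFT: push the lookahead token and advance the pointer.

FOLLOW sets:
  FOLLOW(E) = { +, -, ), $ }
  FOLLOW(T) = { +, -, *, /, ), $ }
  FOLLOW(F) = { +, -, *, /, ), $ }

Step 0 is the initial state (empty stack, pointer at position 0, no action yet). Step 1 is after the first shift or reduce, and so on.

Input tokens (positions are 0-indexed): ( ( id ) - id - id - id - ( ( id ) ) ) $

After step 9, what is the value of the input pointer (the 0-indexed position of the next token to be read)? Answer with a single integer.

Step 1: shift (. Stack=[(] ptr=1 lookahead=( remaining=[( id ) - id - id - id - ( ( id ) ) ) $]
Step 2: shift (. Stack=[( (] ptr=2 lookahead=id remaining=[id ) - id - id - id - ( ( id ) ) ) $]
Step 3: shift id. Stack=[( ( id] ptr=3 lookahead=) remaining=[) - id - id - id - ( ( id ) ) ) $]
Step 4: reduce F->id. Stack=[( ( F] ptr=3 lookahead=) remaining=[) - id - id - id - ( ( id ) ) ) $]
Step 5: reduce T->F. Stack=[( ( T] ptr=3 lookahead=) remaining=[) - id - id - id - ( ( id ) ) ) $]
Step 6: reduce E->T. Stack=[( ( E] ptr=3 lookahead=) remaining=[) - id - id - id - ( ( id ) ) ) $]
Step 7: shift ). Stack=[( ( E )] ptr=4 lookahead=- remaining=[- id - id - id - ( ( id ) ) ) $]
Step 8: reduce F->( E ). Stack=[( F] ptr=4 lookahead=- remaining=[- id - id - id - ( ( id ) ) ) $]
Step 9: reduce T->F. Stack=[( T] ptr=4 lookahead=- remaining=[- id - id - id - ( ( id ) ) ) $]

Answer: 4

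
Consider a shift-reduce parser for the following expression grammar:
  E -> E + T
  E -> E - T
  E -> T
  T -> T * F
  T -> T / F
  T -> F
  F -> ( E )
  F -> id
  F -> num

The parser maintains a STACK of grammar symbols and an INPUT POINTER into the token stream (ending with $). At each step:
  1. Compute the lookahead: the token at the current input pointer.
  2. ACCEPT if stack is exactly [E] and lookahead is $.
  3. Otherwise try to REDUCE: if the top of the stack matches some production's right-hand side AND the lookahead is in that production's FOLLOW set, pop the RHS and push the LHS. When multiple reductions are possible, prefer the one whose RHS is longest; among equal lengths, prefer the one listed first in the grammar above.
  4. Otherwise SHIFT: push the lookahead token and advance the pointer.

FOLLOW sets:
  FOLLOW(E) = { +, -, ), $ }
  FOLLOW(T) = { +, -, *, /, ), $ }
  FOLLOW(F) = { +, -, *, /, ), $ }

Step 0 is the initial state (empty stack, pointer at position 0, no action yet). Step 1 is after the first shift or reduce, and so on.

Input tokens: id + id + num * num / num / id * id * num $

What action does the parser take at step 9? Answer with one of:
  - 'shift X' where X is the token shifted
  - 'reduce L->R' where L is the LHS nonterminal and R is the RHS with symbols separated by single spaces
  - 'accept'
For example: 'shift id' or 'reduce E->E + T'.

Answer: reduce E->E + T

Derivation:
Step 1: shift id. Stack=[id] ptr=1 lookahead=+ remaining=[+ id + num * num / num / id * id * num $]
Step 2: reduce F->id. Stack=[F] ptr=1 lookahead=+ remaining=[+ id + num * num / num / id * id * num $]
Step 3: reduce T->F. Stack=[T] ptr=1 lookahead=+ remaining=[+ id + num * num / num / id * id * num $]
Step 4: reduce E->T. Stack=[E] ptr=1 lookahead=+ remaining=[+ id + num * num / num / id * id * num $]
Step 5: shift +. Stack=[E +] ptr=2 lookahead=id remaining=[id + num * num / num / id * id * num $]
Step 6: shift id. Stack=[E + id] ptr=3 lookahead=+ remaining=[+ num * num / num / id * id * num $]
Step 7: reduce F->id. Stack=[E + F] ptr=3 lookahead=+ remaining=[+ num * num / num / id * id * num $]
Step 8: reduce T->F. Stack=[E + T] ptr=3 lookahead=+ remaining=[+ num * num / num / id * id * num $]
Step 9: reduce E->E + T. Stack=[E] ptr=3 lookahead=+ remaining=[+ num * num / num / id * id * num $]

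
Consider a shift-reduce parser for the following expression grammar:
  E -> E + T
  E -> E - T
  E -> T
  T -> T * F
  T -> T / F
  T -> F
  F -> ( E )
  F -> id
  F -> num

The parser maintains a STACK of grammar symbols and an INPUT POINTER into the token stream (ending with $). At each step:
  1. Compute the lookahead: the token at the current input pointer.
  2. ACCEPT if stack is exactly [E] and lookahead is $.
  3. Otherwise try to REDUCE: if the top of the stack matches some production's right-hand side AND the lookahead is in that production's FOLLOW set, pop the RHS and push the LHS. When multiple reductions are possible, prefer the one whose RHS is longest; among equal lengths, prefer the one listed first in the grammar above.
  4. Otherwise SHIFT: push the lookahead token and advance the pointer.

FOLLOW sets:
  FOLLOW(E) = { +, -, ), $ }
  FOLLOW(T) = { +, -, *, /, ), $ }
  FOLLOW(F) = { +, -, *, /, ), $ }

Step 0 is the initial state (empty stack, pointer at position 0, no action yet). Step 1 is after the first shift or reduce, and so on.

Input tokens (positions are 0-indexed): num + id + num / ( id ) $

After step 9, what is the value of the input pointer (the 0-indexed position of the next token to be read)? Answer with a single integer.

Answer: 3

Derivation:
Step 1: shift num. Stack=[num] ptr=1 lookahead=+ remaining=[+ id + num / ( id ) $]
Step 2: reduce F->num. Stack=[F] ptr=1 lookahead=+ remaining=[+ id + num / ( id ) $]
Step 3: reduce T->F. Stack=[T] ptr=1 lookahead=+ remaining=[+ id + num / ( id ) $]
Step 4: reduce E->T. Stack=[E] ptr=1 lookahead=+ remaining=[+ id + num / ( id ) $]
Step 5: shift +. Stack=[E +] ptr=2 lookahead=id remaining=[id + num / ( id ) $]
Step 6: shift id. Stack=[E + id] ptr=3 lookahead=+ remaining=[+ num / ( id ) $]
Step 7: reduce F->id. Stack=[E + F] ptr=3 lookahead=+ remaining=[+ num / ( id ) $]
Step 8: reduce T->F. Stack=[E + T] ptr=3 lookahead=+ remaining=[+ num / ( id ) $]
Step 9: reduce E->E + T. Stack=[E] ptr=3 lookahead=+ remaining=[+ num / ( id ) $]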